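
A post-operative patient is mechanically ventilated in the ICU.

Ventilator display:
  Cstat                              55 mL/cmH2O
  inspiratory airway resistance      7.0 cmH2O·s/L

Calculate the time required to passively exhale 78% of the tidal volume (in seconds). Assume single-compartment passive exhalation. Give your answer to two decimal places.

0.58

τ = R × C = 7.0 × 55 mL/cmH2O = 7.0 × 0.055 L/cmH2O = 0.385 s.
Exhaled fraction f = 1 − e^(−t/τ) → t = −τ·ln(1 − f) = −0.385·ln(0.22) = 0.5829 s.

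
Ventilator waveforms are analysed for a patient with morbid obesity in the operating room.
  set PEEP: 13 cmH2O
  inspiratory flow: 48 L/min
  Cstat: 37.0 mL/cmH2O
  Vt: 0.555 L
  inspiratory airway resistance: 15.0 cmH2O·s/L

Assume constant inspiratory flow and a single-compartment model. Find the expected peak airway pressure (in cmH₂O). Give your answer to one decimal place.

40.0

Flow: 48 L/min ÷ 60 = 0.8 L/s.
Equation of motion (constant flow): PIP = Vt/C + R·V̇ + PEEP.
PIP = 555/37.0 + 15.0×0.8 + 13 = 15.0 + 12.0 + 13 = 40.0 cmH2O.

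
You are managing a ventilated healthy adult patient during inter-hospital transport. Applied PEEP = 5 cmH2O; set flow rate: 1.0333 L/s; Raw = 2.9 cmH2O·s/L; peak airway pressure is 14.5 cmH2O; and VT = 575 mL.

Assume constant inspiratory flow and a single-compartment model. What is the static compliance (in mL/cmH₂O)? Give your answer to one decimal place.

88.4

Equation of motion (constant flow): PIP = Vt/C + R·V̇ + PEEP.
Vt/C = PIP − R·V̇ − PEEP = 14.5 − 2.9×1.0333 − 5 = 14.5 − 2.997 − 5 = 6.503 cmH2O.
C = Vt / 6.503 = 575 / 6.503 = 88.421 mL/cmH2O.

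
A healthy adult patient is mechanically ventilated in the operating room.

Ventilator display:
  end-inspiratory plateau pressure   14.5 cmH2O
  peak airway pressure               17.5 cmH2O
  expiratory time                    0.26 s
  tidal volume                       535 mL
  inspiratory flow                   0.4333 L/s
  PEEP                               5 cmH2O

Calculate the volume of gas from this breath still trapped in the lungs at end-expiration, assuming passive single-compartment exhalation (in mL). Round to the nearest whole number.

275

R = (PIP − Pplat)/V̇ = (17.5 − 14.5) / 0.4333 = 3.0/0.4333 = 6.924 cmH2O·s/L.
C = Vt/(Pplat − PEEP) = 535.0 / (14.5 − 5) = 535.0/9.5 = 56.316 mL/cmH2O.
τ = R × C = 6.924 × 0.05632 L/cmH2O = 0.39 s.
Fraction remaining = e^(−Te/τ) = e^(−0.26/0.39) = 0.5134.
Trapped volume = 535.0 × 0.5134 = 274.67 mL.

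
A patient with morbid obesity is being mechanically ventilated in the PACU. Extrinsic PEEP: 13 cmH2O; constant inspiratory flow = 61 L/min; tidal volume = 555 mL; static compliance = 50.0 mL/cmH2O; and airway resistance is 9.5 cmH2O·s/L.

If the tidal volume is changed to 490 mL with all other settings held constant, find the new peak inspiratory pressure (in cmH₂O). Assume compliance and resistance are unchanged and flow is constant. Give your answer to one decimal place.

32.5

Flow: 61 L/min ÷ 60 = 1.0167 L/s.
PIP = Vt/C + R·V̇ + PEEP (constant-flow equation of motion).
Only the elastic term changes: ΔPIP = ΔVt / C = (490 − 555) / 50.0 = -1.3 cmH2O.
Original PIP = 555/50.0 + 9.5×1.0167 + 13 = 33.759 cmH2O; new PIP = 33.759 + (-1.3) = 32.459 cmH2O.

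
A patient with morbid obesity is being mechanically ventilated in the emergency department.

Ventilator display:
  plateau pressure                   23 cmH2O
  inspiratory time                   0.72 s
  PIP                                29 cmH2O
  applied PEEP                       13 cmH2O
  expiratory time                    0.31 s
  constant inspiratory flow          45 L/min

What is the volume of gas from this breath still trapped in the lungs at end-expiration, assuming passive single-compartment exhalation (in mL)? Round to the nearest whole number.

263

Flow: 45 L/min ÷ 60 = 0.75 L/s.
Vt = flow × Ti = 0.75 L/s × 0.72 s × 1000 mL/L = 540.0 mL.
R = (PIP − Pplat)/V̇ = (29 − 23) / 0.75 = 6.0/0.75 = 8.0 cmH2O·s/L.
C = Vt/(Pplat − PEEP) = 540.0 / (23 − 13) = 540.0/10.0 = 54.0 mL/cmH2O.
τ = R × C = 8.0 × 0.054 L/cmH2O = 0.432 s.
Fraction remaining = e^(−Te/τ) = e^(−0.31/0.432) = 0.4879.
Trapped volume = 540.0 × 0.4879 = 263.47 mL.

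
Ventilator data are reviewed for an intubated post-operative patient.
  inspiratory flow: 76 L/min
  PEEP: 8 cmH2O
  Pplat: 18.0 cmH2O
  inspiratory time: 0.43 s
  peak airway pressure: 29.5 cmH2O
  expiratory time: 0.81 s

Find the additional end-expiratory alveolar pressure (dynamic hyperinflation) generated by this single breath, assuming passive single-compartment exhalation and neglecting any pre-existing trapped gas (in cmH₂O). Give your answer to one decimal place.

Flow: 76 L/min ÷ 60 = 1.2667 L/s.
Vt = flow × Ti = 1.2667 L/s × 0.43 s × 1000 mL/L = 544.68 mL.
R = (PIP − Pplat)/V̇ = (29.5 − 18.0) / 1.2667 = 11.5/1.2667 = 9.079 cmH2O·s/L.
C = Vt/(Pplat − PEEP) = 544.68 / (18.0 − 8) = 544.68/10.0 = 54.468 mL/cmH2O.
τ = R × C = 9.079 × 0.05447 L/cmH2O = 0.4945 s.
Fraction remaining = e^(−Te/τ) = e^(−0.81/0.4945) = 0.1944; trapped volume = 544.68 × 0.1944 = 105.89 mL.
Additional alveolar pressure from trapping ≈ V_trapped / C = 105.89 / 54.468 = 1.944 cmH2O.

1.9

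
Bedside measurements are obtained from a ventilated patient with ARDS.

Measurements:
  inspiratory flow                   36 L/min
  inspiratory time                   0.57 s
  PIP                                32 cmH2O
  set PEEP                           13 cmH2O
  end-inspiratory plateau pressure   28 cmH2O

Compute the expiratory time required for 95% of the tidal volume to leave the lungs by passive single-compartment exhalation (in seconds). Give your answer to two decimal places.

0.46

Flow: 36 L/min ÷ 60 = 0.6 L/s.
Vt = flow × Ti = 0.6 L/s × 0.57 s × 1000 mL/L = 342.0 mL.
R = (PIP − Pplat)/V̇ = (32 − 28) / 0.6 = 4.0/0.6 = 6.667 cmH2O·s/L.
C = Vt/(Pplat − PEEP) = 342.0 / (28 − 13) = 342.0/15.0 = 22.8 mL/cmH2O.
τ = R × C = 6.667 × 0.0228 L/cmH2O = 0.152 s.
t = −τ·ln(1 − 0.95) = −0.152·ln(0.05) = 0.4554 s.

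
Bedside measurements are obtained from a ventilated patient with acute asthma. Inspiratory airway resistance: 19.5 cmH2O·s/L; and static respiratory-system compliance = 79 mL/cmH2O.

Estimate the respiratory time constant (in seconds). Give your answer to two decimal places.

τ = R × C = 19.5 × 79 mL/cmH2O = 19.5 × 0.079 L/cmH2O = 1.541 s.

1.54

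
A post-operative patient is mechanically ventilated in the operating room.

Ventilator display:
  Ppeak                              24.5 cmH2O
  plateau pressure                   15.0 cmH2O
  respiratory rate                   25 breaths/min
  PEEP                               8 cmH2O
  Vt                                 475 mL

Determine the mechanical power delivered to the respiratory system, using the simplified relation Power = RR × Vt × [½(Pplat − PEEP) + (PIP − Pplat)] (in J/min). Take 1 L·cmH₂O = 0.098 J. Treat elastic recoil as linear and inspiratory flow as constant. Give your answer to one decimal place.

15.1

Per-breath work = Vt × [½(Pplat−PEEP) + (PIP−Pplat)] = 0.475 × [0.5×7.0 + 9.5] = 0.475 × 13.0 = 6.175 L·cmH2O.
Power = 25 × 6.175 = 154.38 L·cmH2O/min.
× 0.098 J/(L·cmH2O) → 15.129 J/min.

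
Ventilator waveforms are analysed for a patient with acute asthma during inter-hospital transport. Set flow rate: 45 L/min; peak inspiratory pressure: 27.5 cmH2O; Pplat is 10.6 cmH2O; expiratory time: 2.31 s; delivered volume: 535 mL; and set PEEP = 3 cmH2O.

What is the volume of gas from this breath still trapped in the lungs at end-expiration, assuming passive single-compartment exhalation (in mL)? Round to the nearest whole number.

125

Flow: 45 L/min ÷ 60 = 0.75 L/s.
R = (PIP − Pplat)/V̇ = (27.5 − 10.6) / 0.75 = 16.9/0.75 = 22.533 cmH2O·s/L.
C = Vt/(Pplat − PEEP) = 535.0 / (10.6 − 3) = 535.0/7.6 = 70.395 mL/cmH2O.
τ = R × C = 22.533 × 0.0704 L/cmH2O = 1.586 s.
Fraction remaining = e^(−Te/τ) = e^(−2.31/1.586) = 0.2331.
Trapped volume = 535.0 × 0.2331 = 124.71 mL.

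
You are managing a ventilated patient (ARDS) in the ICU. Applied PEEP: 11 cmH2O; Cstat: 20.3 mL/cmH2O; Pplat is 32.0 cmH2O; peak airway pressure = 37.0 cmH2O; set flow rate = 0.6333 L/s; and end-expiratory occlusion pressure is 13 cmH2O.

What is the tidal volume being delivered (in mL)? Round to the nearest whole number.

386

End-expiratory occlusion gives total PEEP = 13 cmH2O (intrinsic PEEP = 13 − 11 = 2). Use total PEEP for the elastic gradient.
Vt = Cstat × (Pplat − PEEPtotal) = 20.3 × (32.0 − 13) = 20.3 × 19.0 = 385.7 mL.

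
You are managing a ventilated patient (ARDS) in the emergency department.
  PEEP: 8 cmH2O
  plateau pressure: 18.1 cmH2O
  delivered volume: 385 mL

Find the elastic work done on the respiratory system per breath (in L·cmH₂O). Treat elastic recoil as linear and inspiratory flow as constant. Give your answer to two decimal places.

Elastic work ≈ ½ × (Pplat − PEEP) × Vt = 0.5 × (18.1 − 8) × 0.385 L = 0.5 × 10.1 × 0.385 = 1.944 L·cmH2O.

1.94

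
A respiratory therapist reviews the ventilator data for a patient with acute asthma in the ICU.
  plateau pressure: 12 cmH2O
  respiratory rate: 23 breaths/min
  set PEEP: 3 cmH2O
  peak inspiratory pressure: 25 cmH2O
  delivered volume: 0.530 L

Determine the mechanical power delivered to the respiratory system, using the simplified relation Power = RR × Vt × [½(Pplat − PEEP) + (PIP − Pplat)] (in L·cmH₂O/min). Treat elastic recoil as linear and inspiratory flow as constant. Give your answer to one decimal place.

Per-breath work = Vt × [½(Pplat−PEEP) + (PIP−Pplat)] = 0.530 × [0.5×9.0 + 13.0] = 0.530 × 17.5 = 9.275 L·cmH2O.
Power = 23 × 9.275 = 213.33 L·cmH2O/min.

213.3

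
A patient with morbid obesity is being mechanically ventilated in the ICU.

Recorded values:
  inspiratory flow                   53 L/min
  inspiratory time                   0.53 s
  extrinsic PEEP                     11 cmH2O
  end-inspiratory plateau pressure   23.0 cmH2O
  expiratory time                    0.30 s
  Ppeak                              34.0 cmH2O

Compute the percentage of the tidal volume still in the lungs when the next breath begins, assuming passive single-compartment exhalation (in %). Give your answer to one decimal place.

53.9

Flow: 53 L/min ÷ 60 = 0.8833 L/s.
Vt = flow × Ti = 0.8833 L/s × 0.53 s × 1000 mL/L = 468.15 mL.
R = (PIP − Pplat)/V̇ = (34.0 − 23.0) / 0.8833 = 11.0/0.8833 = 12.453 cmH2O·s/L.
C = Vt/(Pplat − PEEP) = 468.15 / (23.0 − 11) = 468.15/12.0 = 39.013 mL/cmH2O.
τ = R × C = 12.453 × 0.03901 L/cmH2O = 0.4858 s.
Fraction remaining at end-expiration = e^(−Te/τ) = e^(−0.30/0.4858) = 0.5393 → 53.93%.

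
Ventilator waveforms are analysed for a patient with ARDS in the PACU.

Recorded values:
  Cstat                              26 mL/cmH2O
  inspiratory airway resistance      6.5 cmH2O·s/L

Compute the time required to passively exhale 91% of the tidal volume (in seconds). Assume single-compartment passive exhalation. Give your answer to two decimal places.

τ = R × C = 6.5 × 26 mL/cmH2O = 6.5 × 0.026 L/cmH2O = 0.169 s.
Exhaled fraction f = 1 − e^(−t/τ) → t = −τ·ln(1 − f) = −0.169·ln(0.09) = 0.4069 s.

0.41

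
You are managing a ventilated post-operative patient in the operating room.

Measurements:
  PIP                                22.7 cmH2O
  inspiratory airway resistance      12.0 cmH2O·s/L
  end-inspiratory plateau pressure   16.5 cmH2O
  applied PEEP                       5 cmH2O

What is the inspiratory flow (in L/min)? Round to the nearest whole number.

31

flow = (PIP − Pplat) / Raw = (22.7 − 16.5) / 12.0 = 0.5167 L/s × 60 = 31.002 L/min.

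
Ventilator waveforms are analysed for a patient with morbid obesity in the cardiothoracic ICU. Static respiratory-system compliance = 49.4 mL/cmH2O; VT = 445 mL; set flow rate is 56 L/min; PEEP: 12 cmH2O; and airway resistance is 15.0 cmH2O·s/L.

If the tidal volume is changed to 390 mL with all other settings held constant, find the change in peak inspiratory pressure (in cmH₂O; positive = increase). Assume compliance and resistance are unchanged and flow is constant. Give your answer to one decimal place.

PIP = Vt/C + R·V̇ + PEEP (constant-flow equation of motion).
Only the elastic term changes: ΔPIP = ΔVt / C = (390 − 445) / 49.4 = -1.113 cmH2O.

-1.1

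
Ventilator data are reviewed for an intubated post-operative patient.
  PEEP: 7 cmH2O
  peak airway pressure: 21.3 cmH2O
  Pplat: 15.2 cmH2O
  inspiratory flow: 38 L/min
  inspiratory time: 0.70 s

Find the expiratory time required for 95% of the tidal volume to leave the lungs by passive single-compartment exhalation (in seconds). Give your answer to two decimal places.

Flow: 38 L/min ÷ 60 = 0.6333 L/s.
Vt = flow × Ti = 0.6333 L/s × 0.70 s × 1000 mL/L = 443.31 mL.
R = (PIP − Pplat)/V̇ = (21.3 − 15.2) / 0.6333 = 6.1/0.6333 = 9.632 cmH2O·s/L.
C = Vt/(Pplat − PEEP) = 443.31 / (15.2 − 7) = 443.31/8.2 = 54.062 mL/cmH2O.
τ = R × C = 9.632 × 0.05406 L/cmH2O = 0.5207 s.
t = −τ·ln(1 − 0.95) = −0.5207·ln(0.05) = 1.56 s.

1.56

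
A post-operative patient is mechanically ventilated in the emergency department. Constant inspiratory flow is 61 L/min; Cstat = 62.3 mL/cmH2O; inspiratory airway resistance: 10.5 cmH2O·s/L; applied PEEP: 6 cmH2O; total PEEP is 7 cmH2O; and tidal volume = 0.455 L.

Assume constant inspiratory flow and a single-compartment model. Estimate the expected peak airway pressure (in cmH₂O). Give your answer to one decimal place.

Flow: 61 L/min ÷ 60 = 1.0167 L/s.
Total PEEP = 7 cmH2O (set 6 + intrinsic 1); this is the baseline alveolar pressure.
Equation of motion (constant flow): PIP = Vt/C + R·V̇ + PEEP.
PIP = 455/62.3 + 10.5×1.0167 + 7 = 7.303 + 10.675 + 7 = 24.978 cmH2O.

25.0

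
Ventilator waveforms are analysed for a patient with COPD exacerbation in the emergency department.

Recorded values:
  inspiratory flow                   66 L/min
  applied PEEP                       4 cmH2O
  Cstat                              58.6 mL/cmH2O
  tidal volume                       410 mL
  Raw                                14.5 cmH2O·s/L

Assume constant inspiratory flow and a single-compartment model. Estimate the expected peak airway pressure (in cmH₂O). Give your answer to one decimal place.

26.9

Flow: 66 L/min ÷ 60 = 1.1 L/s.
Equation of motion (constant flow): PIP = Vt/C + R·V̇ + PEEP.
PIP = 410/58.6 + 14.5×1.1 + 4 = 6.997 + 15.95 + 4 = 26.947 cmH2O.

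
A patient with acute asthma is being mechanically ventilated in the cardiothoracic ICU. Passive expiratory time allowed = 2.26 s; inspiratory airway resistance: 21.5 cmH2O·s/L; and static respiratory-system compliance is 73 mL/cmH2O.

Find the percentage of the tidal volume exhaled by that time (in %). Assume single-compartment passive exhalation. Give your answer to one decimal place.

τ = R × C = 21.5 × 73 mL/cmH2O = 21.5 × 0.073 L/cmH2O = 1.57 s.
Passive exhalation: V(t)/V₀ = e^(−t/τ) = e^(−2.26/1.57) = 0.237.
Fraction exhaled = 1 − 0.237 = 0.763 → 76.3%.

76.3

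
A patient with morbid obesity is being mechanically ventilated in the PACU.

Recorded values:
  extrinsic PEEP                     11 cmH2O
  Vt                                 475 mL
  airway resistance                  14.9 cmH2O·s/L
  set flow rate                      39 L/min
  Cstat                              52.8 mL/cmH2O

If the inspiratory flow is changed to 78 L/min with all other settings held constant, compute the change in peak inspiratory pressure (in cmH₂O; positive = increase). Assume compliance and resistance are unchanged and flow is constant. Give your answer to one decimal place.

Flow: 39 L/min ÷ 60 = 0.65 L/s.
New flow: 78 L/min ÷ 60 = 1.3 L/s.
PIP = Vt/C + R·V̇ + PEEP (constant-flow equation of motion).
Only the resistive term changes: ΔPIP = R × ΔV̇ = 14.9 × (1.3 − 0.65) = 14.9 × 0.65 = 9.685 cmH2O.

9.7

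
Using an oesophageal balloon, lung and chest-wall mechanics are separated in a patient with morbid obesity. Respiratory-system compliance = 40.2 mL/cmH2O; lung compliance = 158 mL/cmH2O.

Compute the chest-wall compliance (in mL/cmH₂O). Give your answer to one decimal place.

53.9

1/Ccw = 1/Crs − 1/CL.
1/Ccw = 1/40.2 − 1/158 = 0.01855.
Ccw = 53.908 mL/cmH2O.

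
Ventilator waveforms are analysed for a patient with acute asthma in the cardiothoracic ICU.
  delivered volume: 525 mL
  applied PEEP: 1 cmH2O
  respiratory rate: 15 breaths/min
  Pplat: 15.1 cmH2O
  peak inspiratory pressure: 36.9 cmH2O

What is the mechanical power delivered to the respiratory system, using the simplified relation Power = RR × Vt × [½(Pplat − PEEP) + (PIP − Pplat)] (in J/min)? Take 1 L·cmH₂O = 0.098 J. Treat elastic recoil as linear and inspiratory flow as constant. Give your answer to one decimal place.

Per-breath work = Vt × [½(Pplat−PEEP) + (PIP−Pplat)] = 0.525 × [0.5×14.1 + 21.8] = 0.525 × 28.85 = 15.146 L·cmH2O.
Power = 15 × 15.146 = 227.19 L·cmH2O/min.
× 0.098 J/(L·cmH2O) → 22.265 J/min.

22.3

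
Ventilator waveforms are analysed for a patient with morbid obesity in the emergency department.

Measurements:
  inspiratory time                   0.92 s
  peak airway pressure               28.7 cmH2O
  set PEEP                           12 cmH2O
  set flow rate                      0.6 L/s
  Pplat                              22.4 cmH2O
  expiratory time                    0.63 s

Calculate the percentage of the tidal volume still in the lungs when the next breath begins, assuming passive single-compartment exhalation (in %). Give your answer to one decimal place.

32.3

Vt = flow × Ti = 0.6 L/s × 0.92 s × 1000 mL/L = 552.0 mL.
R = (PIP − Pplat)/V̇ = (28.7 − 22.4) / 0.6 = 6.3/0.6 = 10.5 cmH2O·s/L.
C = Vt/(Pplat − PEEP) = 552.0 / (22.4 − 12) = 552.0/10.4 = 53.077 mL/cmH2O.
τ = R × C = 10.5 × 0.05308 L/cmH2O = 0.5573 s.
Fraction remaining at end-expiration = e^(−Te/τ) = e^(−0.63/0.5573) = 0.3229 → 32.29%.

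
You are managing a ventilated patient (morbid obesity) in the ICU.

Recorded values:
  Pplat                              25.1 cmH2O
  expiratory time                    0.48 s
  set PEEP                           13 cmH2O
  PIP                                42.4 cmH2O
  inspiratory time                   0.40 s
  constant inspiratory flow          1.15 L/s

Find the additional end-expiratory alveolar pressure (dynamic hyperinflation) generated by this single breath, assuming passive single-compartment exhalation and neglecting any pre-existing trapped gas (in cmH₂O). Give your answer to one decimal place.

Vt = flow × Ti = 1.15 L/s × 0.40 s × 1000 mL/L = 460.0 mL.
R = (PIP − Pplat)/V̇ = (42.4 − 25.1) / 1.15 = 17.3/1.15 = 15.043 cmH2O·s/L.
C = Vt/(Pplat − PEEP) = 460.0 / (25.1 − 13) = 460.0/12.1 = 38.017 mL/cmH2O.
τ = R × C = 15.043 × 0.03802 L/cmH2O = 0.5719 s.
Fraction remaining = e^(−Te/τ) = e^(−0.48/0.5719) = 0.432; trapped volume = 460.0 × 0.432 = 198.72 mL.
Additional alveolar pressure from trapping ≈ V_trapped / C = 198.72 / 38.017 = 5.227 cmH2O.

5.2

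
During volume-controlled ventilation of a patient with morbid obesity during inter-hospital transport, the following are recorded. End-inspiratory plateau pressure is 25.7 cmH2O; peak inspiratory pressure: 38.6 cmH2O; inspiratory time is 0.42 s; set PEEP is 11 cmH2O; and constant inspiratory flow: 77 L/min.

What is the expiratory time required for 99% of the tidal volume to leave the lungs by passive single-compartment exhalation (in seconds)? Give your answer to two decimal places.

1.70

Flow: 77 L/min ÷ 60 = 1.2833 L/s.
Vt = flow × Ti = 1.2833 L/s × 0.42 s × 1000 mL/L = 538.99 mL.
R = (PIP − Pplat)/V̇ = (38.6 − 25.7) / 1.2833 = 12.9/1.2833 = 10.052 cmH2O·s/L.
C = Vt/(Pplat − PEEP) = 538.99 / (25.7 − 11) = 538.99/14.7 = 36.666 mL/cmH2O.
τ = R × C = 10.052 × 0.03667 L/cmH2O = 0.3686 s.
t = −τ·ln(1 − 0.99) = −0.3686·ln(0.01) = 1.697 s.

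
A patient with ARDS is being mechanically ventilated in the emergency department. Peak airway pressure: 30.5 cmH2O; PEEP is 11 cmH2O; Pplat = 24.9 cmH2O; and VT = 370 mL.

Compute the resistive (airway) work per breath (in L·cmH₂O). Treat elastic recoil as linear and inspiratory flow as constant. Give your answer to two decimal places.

With constant inspiratory flow the resistive pressure is constant at PIP − Pplat = 30.5 − 24.9 = 5.6 cmH2O, so resistive work = 5.6 × 0.370 = 2.072 L·cmH2O.

2.07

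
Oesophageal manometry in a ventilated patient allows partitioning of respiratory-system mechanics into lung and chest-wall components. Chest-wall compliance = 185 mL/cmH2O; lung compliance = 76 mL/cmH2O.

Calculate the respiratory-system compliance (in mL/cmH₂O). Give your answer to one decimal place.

Lung and chest wall are elastances in series: 1/Crs = 1/CL + 1/Ccw.
1/Crs = 1/76 + 1/185 = 0.01856.
Crs = 53.879 mL/cmH2O.

53.9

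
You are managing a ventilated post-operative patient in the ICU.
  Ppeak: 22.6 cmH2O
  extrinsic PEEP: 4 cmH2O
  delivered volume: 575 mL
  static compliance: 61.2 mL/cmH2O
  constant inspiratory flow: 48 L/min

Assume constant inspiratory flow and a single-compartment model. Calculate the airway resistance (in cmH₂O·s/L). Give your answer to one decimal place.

Flow: 48 L/min ÷ 60 = 0.8 L/s.
Equation of motion (constant flow): PIP = Vt/C + R·V̇ + PEEP.
R·V̇ = PIP − Vt/C − PEEP = 22.6 − 575/61.2 − 4 = 22.6 − 9.395 − 4 = 9.205 cmH2O.
R = 9.205 / 0.8 = 11.506 cmH2O·s/L.

11.5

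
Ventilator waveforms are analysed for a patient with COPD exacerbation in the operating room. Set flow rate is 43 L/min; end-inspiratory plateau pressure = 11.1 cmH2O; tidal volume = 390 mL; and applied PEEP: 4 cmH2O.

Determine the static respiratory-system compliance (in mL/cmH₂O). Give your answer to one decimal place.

54.9

Cstat = Vt / (Pplat − PEEP) = 390 / (11.1 − 4) = 390 / 7.1 = 54.93 mL/cmH2O.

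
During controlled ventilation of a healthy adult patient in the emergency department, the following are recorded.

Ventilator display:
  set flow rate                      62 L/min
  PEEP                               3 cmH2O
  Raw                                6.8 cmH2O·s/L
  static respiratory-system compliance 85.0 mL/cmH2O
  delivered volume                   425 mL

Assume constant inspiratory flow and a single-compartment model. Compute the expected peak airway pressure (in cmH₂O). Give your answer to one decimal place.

Flow: 62 L/min ÷ 60 = 1.0333 L/s.
Equation of motion (constant flow): PIP = Vt/C + R·V̇ + PEEP.
PIP = 425/85.0 + 6.8×1.0333 + 3 = 5.0 + 7.026 + 3 = 15.026 cmH2O.

15.0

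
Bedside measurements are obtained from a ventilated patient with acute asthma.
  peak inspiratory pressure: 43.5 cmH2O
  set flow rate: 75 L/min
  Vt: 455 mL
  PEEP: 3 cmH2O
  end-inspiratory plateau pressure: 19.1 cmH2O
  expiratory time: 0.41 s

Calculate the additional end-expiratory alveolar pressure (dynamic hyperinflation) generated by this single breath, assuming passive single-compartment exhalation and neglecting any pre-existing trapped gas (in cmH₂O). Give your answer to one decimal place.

7.7

Flow: 75 L/min ÷ 60 = 1.25 L/s.
R = (PIP − Pplat)/V̇ = (43.5 − 19.1) / 1.25 = 24.4/1.25 = 19.52 cmH2O·s/L.
C = Vt/(Pplat − PEEP) = 455.0 / (19.1 − 3) = 455.0/16.1 = 28.261 mL/cmH2O.
τ = R × C = 19.52 × 0.02826 L/cmH2O = 0.5516 s.
Fraction remaining = e^(−Te/τ) = e^(−0.41/0.5516) = 0.4755; trapped volume = 455.0 × 0.4755 = 216.35 mL.
Additional alveolar pressure from trapping ≈ V_trapped / C = 216.35 / 28.261 = 7.655 cmH2O.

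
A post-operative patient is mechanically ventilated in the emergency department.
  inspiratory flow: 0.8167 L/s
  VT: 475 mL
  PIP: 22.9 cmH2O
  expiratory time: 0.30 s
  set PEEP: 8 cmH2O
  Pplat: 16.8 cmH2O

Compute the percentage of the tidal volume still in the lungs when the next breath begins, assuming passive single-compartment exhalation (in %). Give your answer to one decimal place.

47.5

R = (PIP − Pplat)/V̇ = (22.9 − 16.8) / 0.8167 = 6.1/0.8167 = 7.469 cmH2O·s/L.
C = Vt/(Pplat − PEEP) = 475.0 / (16.8 − 8) = 475.0/8.8 = 53.977 mL/cmH2O.
τ = R × C = 7.469 × 0.05398 L/cmH2O = 0.4032 s.
Fraction remaining at end-expiration = e^(−Te/τ) = e^(−0.30/0.4032) = 0.4752 → 47.52%.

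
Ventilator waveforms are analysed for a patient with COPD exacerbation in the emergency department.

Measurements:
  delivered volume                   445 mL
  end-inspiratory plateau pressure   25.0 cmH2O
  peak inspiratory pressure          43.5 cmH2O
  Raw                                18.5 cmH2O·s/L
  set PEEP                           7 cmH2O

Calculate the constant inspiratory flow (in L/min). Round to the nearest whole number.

60

flow = (PIP − Pplat) / Raw = (43.5 − 25.0) / 18.5 = 1.0 L/s × 60 = 60.0 L/min.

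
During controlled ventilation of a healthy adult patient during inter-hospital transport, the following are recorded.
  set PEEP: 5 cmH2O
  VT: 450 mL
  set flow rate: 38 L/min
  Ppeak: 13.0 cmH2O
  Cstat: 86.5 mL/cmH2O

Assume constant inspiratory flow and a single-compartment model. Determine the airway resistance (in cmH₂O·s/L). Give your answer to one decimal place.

Flow: 38 L/min ÷ 60 = 0.6333 L/s.
Equation of motion (constant flow): PIP = Vt/C + R·V̇ + PEEP.
R·V̇ = PIP − Vt/C − PEEP = 13.0 − 450/86.5 − 5 = 13.0 − 5.202 − 5 = 2.798 cmH2O.
R = 2.798 / 0.6333 = 4.418 cmH2O·s/L.

4.4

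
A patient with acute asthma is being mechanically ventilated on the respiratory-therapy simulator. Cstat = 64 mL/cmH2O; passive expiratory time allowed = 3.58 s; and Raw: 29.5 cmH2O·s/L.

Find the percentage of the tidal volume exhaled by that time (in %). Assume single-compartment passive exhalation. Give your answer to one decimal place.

τ = R × C = 29.5 × 64 mL/cmH2O = 29.5 × 0.064 L/cmH2O = 1.888 s.
Passive exhalation: V(t)/V₀ = e^(−t/τ) = e^(−3.58/1.888) = 0.1501.
Fraction exhaled = 1 − 0.1501 = 0.8499 → 84.99%.

85.0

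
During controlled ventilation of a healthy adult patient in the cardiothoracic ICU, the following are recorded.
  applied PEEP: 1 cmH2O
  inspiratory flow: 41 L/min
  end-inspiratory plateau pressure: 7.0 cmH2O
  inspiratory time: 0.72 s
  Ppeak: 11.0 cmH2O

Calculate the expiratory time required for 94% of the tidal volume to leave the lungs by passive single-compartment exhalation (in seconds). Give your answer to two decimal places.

Flow: 41 L/min ÷ 60 = 0.6833 L/s.
Vt = flow × Ti = 0.6833 L/s × 0.72 s × 1000 mL/L = 491.98 mL.
R = (PIP − Pplat)/V̇ = (11.0 − 7.0) / 0.6833 = 4.0/0.6833 = 5.854 cmH2O·s/L.
C = Vt/(Pplat − PEEP) = 491.98 / (7.0 − 1) = 491.98/6.0 = 81.997 mL/cmH2O.
τ = R × C = 5.854 × 0.082 L/cmH2O = 0.48 s.
t = −τ·ln(1 − 0.94) = −0.48·ln(0.06) = 1.35 s.

1.35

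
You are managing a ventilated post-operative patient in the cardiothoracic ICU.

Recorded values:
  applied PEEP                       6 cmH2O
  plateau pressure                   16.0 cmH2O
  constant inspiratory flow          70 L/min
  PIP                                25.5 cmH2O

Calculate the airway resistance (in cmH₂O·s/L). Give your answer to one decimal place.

Flow: 70 L/min ÷ 60 = 1.1667 L/s.
Raw = (PIP − Pplat) / flow = (25.5 − 16.0) / 1.1667 = 9.5 / 1.1667 = 8.143 cmH2O·s/L.

8.1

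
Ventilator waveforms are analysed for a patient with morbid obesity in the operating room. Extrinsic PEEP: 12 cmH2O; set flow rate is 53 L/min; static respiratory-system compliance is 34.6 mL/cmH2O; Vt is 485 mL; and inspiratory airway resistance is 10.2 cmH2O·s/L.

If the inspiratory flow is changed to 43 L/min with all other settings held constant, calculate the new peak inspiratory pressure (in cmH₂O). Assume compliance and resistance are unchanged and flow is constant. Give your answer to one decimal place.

33.3

Flow: 53 L/min ÷ 60 = 0.8833 L/s.
New flow: 43 L/min ÷ 60 = 0.7167 L/s.
PIP = Vt/C + R·V̇ + PEEP (constant-flow equation of motion).
Only the resistive term changes: ΔPIP = R × ΔV̇ = 10.2 × (0.7167 − 0.8833) = 10.2 × -0.1666 = -1.699 cmH2O.
Original PIP = 485/34.6 + 10.2×0.8833 + 12 = 35.027 cmH2O; new PIP = 35.027 + (-1.699) = 33.328 cmH2O.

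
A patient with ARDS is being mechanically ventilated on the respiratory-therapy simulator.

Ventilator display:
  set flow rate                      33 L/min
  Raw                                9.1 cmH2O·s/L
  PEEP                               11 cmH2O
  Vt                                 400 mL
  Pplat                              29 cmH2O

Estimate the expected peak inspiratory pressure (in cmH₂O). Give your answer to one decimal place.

Flow: 33 L/min ÷ 60 = 0.55 L/s.
PIP = Pplat + Raw × flow = 29 + 9.1 × 0.55 = 29 + 5.005 = 34.005 cmH2O.

34.0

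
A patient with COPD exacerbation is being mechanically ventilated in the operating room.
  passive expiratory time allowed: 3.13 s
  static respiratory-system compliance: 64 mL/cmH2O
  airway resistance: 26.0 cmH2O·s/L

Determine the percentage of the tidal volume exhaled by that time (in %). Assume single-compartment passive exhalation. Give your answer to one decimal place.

84.8

τ = R × C = 26.0 × 64 mL/cmH2O = 26.0 × 0.064 L/cmH2O = 1.664 s.
Passive exhalation: V(t)/V₀ = e^(−t/τ) = e^(−3.13/1.664) = 0.1524.
Fraction exhaled = 1 − 0.1524 = 0.8476 → 84.76%.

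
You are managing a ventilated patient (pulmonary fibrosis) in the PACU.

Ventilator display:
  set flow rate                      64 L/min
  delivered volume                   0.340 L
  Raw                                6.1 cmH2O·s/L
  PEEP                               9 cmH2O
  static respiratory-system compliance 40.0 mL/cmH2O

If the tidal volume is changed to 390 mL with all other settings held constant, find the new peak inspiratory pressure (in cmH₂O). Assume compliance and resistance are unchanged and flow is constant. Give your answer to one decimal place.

25.3

Flow: 64 L/min ÷ 60 = 1.0667 L/s.
PIP = Vt/C + R·V̇ + PEEP (constant-flow equation of motion).
Only the elastic term changes: ΔPIP = ΔVt / C = (390 − 340) / 40.0 = 1.25 cmH2O.
Original PIP = 340/40.0 + 6.1×1.0667 + 9 = 24.007 cmH2O; new PIP = 24.007 + (1.25) = 25.257 cmH2O.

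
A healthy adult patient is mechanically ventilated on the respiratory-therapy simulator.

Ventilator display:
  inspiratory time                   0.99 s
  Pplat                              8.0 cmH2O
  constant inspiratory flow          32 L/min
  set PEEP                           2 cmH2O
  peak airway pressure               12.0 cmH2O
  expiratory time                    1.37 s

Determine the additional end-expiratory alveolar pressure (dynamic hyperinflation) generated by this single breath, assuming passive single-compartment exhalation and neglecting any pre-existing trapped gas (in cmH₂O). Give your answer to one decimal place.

0.8

Flow: 32 L/min ÷ 60 = 0.5333 L/s.
Vt = flow × Ti = 0.5333 L/s × 0.99 s × 1000 mL/L = 527.97 mL.
R = (PIP − Pplat)/V̇ = (12.0 − 8.0) / 0.5333 = 4.0/0.5333 = 7.5 cmH2O·s/L.
C = Vt/(Pplat − PEEP) = 527.97 / (8.0 − 2) = 527.97/6.0 = 87.995 mL/cmH2O.
τ = R × C = 7.5 × 0.088 L/cmH2O = 0.66 s.
Fraction remaining = e^(−Te/τ) = e^(−1.37/0.66) = 0.1255; trapped volume = 527.97 × 0.1255 = 66.26 mL.
Additional alveolar pressure from trapping ≈ V_trapped / C = 66.26 / 87.995 = 0.753 cmH2O.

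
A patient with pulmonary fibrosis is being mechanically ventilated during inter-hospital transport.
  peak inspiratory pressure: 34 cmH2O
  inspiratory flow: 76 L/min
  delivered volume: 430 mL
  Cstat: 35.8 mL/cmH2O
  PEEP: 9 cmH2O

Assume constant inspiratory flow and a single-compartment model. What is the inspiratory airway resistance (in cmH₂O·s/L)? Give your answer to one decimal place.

Flow: 76 L/min ÷ 60 = 1.2667 L/s.
Equation of motion (constant flow): PIP = Vt/C + R·V̇ + PEEP.
R·V̇ = PIP − Vt/C − PEEP = 34 − 430/35.8 − 9 = 34 − 12.011 − 9 = 12.989 cmH2O.
R = 12.989 / 1.2667 = 10.254 cmH2O·s/L.

10.3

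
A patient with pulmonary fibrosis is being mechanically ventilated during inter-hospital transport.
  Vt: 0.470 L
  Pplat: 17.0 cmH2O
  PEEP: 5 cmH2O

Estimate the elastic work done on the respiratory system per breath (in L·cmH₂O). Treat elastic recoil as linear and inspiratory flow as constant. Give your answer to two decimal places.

Elastic work ≈ ½ × (Pplat − PEEP) × Vt = 0.5 × (17.0 − 5) × 0.470 L = 0.5 × 12.0 × 0.470 = 2.82 L·cmH2O.

2.82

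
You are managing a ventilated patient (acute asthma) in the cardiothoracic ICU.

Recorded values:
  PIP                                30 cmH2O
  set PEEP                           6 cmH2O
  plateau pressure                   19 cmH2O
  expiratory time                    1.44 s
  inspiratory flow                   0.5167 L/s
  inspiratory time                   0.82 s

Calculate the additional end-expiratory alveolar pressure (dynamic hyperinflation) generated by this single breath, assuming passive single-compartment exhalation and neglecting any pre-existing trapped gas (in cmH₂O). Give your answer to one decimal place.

Vt = flow × Ti = 0.5167 L/s × 0.82 s × 1000 mL/L = 423.69 mL.
R = (PIP − Pplat)/V̇ = (30 − 19) / 0.5167 = 11.0/0.5167 = 21.289 cmH2O·s/L.
C = Vt/(Pplat − PEEP) = 423.69 / (19 − 6) = 423.69/13.0 = 32.592 mL/cmH2O.
τ = R × C = 21.289 × 0.03259 L/cmH2O = 0.6938 s.
Fraction remaining = e^(−Te/τ) = e^(−1.44/0.6938) = 0.1255; trapped volume = 423.69 × 0.1255 = 53.173 mL.
Additional alveolar pressure from trapping ≈ V_trapped / C = 53.173 / 32.592 = 1.631 cmH2O.

1.6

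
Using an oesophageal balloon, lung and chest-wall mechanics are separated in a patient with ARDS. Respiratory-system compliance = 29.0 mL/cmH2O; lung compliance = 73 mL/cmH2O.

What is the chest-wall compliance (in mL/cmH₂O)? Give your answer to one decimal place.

1/Ccw = 1/Crs − 1/CL.
1/Ccw = 1/29.0 − 1/73 = 0.02078.
Ccw = 48.123 mL/cmH2O.

48.1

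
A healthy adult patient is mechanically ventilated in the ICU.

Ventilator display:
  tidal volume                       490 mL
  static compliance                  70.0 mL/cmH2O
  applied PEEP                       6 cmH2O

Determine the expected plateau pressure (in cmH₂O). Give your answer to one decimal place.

Pplat = PEEP + Vt / Cstat = 6 + 490 / 70.0 = 6 + 7.0 = 13.0 cmH2O.

13.0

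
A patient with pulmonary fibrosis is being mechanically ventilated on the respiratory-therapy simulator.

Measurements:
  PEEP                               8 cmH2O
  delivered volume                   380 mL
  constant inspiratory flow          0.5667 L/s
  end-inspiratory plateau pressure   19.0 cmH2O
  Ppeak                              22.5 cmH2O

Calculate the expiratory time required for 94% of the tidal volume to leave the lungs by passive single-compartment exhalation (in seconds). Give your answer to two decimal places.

R = (PIP − Pplat)/V̇ = (22.5 − 19.0) / 0.5667 = 3.5/0.5667 = 6.176 cmH2O·s/L.
C = Vt/(Pplat − PEEP) = 380.0 / (19.0 − 8) = 380.0/11.0 = 34.545 mL/cmH2O.
τ = R × C = 6.176 × 0.03455 L/cmH2O = 0.2134 s.
t = −τ·ln(1 − 0.94) = −0.2134·ln(0.06) = 0.6004 s.

0.60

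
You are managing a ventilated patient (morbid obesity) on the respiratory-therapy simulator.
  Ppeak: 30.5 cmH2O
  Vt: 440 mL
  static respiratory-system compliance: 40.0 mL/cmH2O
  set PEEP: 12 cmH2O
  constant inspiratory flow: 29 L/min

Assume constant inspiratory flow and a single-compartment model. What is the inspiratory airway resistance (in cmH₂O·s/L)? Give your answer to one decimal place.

Flow: 29 L/min ÷ 60 = 0.4833 L/s.
Equation of motion (constant flow): PIP = Vt/C + R·V̇ + PEEP.
R·V̇ = PIP − Vt/C − PEEP = 30.5 − 440/40.0 − 12 = 30.5 − 11.0 − 12 = 7.5 cmH2O.
R = 7.5 / 0.4833 = 15.518 cmH2O·s/L.

15.5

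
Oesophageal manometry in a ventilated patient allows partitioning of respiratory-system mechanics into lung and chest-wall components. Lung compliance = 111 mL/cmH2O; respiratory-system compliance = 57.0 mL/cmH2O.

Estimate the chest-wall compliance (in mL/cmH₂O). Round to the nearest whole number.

1/Ccw = 1/Crs − 1/CL.
1/Ccw = 1/57.0 − 1/111 = 0.008535.
Ccw = 117.16 mL/cmH2O.

117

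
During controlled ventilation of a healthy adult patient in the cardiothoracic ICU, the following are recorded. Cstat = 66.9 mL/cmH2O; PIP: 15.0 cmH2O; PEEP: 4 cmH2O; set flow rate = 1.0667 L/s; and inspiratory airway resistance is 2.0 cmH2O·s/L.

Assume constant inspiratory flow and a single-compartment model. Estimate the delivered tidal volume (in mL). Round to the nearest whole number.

Equation of motion (constant flow): PIP = Vt/C + R·V̇ + PEEP.
Vt/C = PIP − R·V̇ − PEEP = 15.0 − 2.133 − 4 = 8.867 cmH2O.
Vt = C × 8.867 = 66.9 × 8.867 = 593.2 mL.

593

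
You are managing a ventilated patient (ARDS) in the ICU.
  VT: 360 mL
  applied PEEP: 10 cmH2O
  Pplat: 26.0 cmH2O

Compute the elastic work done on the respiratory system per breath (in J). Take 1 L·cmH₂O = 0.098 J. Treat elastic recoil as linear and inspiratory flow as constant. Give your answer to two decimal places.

0.28

Elastic work ≈ ½ × (Pplat − PEEP) × Vt = 0.5 × (26.0 − 10) × 0.360 L = 0.5 × 16.0 × 0.360 = 2.88 L·cmH2O.
× 0.098 J/(L·cmH2O) → 0.2822 J.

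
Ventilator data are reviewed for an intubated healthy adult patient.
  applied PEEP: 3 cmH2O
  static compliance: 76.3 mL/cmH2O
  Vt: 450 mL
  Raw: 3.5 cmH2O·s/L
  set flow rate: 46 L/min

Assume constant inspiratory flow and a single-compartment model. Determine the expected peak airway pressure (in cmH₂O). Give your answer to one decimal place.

11.6

Flow: 46 L/min ÷ 60 = 0.7667 L/s.
Equation of motion (constant flow): PIP = Vt/C + R·V̇ + PEEP.
PIP = 450/76.3 + 3.5×0.7667 + 3 = 5.898 + 2.683 + 3 = 11.581 cmH2O.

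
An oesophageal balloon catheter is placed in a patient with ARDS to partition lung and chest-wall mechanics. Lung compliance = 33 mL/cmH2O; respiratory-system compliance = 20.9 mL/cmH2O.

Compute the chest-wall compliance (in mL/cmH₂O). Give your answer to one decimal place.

1/Ccw = 1/Crs − 1/CL.
1/Ccw = 1/20.9 − 1/33 = 0.01754.
Ccw = 57.013 mL/cmH2O.

57.0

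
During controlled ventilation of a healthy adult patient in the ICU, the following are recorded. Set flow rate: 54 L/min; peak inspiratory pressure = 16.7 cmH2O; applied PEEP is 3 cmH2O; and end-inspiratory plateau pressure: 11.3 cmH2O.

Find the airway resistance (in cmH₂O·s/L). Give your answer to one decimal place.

6.0

Flow: 54 L/min ÷ 60 = 0.9 L/s.
Raw = (PIP − Pplat) / flow = (16.7 − 11.3) / 0.9 = 5.4 / 0.9 = 6.0 cmH2O·s/L.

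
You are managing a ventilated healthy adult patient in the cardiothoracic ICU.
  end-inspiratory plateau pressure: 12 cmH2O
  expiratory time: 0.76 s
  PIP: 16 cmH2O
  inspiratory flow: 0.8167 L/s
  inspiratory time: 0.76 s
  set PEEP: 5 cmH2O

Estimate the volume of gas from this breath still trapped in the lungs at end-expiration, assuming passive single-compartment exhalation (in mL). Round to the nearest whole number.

Vt = flow × Ti = 0.8167 L/s × 0.76 s × 1000 mL/L = 620.69 mL.
R = (PIP − Pplat)/V̇ = (16 − 12) / 0.8167 = 4.0/0.8167 = 4.898 cmH2O·s/L.
C = Vt/(Pplat − PEEP) = 620.69 / (12 − 5) = 620.69/7.0 = 88.67 mL/cmH2O.
τ = R × C = 4.898 × 0.08867 L/cmH2O = 0.4343 s.
Fraction remaining = e^(−Te/τ) = e^(−0.76/0.4343) = 0.1738.
Trapped volume = 620.69 × 0.1738 = 107.88 mL.

108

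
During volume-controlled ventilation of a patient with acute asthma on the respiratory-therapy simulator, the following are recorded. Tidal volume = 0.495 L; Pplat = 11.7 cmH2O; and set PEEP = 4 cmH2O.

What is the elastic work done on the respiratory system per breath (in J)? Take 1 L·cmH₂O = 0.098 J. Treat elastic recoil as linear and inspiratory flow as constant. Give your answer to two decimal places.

Elastic work ≈ ½ × (Pplat − PEEP) × Vt = 0.5 × (11.7 − 4) × 0.495 L = 0.5 × 7.7 × 0.495 = 1.906 L·cmH2O.
× 0.098 J/(L·cmH2O) → 0.1868 J.

0.19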